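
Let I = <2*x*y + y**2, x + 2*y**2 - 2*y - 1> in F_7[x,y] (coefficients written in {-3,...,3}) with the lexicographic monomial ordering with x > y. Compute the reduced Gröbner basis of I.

The reduced Gröbner basis is the canonical form of the ideal for this ordering.

f_1 = 2*x*y + y**2, LT = x*y.
f_2 = x + 2*y**2 - 2*y - 1, LT = x.

S(f_1,f_2): lcm = x*y. S = -2*y**3 - y**2 + y.
  leading term y**3: no divisor's leading term divides it; move -2*y**3 to the remainder.
  leading term y**2: no divisor's leading term divides it; move -y**2 to the remainder.
  leading term y: no divisor's leading term divides it; move y to the remainder.
  remainder -2*y**3 - y**2 + y ≠ 0; add g_3 = -2*y**3 - y**2 + y to the basis.

S(f_1,g_3): lcm = x*y**3. S = 3*x*y**2 - 3*x*y - 3*y**4.
  leading term x*y**2: subtract (-2*y)·f_1 from 3*x*y**2 - 3*x*y - 3*y**4 → -3*x*y - 3*y**4 + 2*y**3
  leading term x*y: subtract (2)·f_1 from -3*x*y - 3*y**4 + 2*y**3 → -3*y**4 + 2*y**3 - 2*y**2
  leading term y**4: subtract (-2*y)·g_3 from -3*y**4 + 2*y**3 - 2*y**2 → 0
  remainder 0.

S(f_2,g_3): leading monomials are coprime, so the S-polynomial reduces to 0 (Buchberger's first criterion).
Every S-polynomial of the final basis reduces to 0, so we have a Gröbner basis.
Inter-reduce: drop elements whose leading term is divisible by another's, tail-reduce, and make monic.

G = {x + 2*y**2 - 2*y - 1, y**3 - 3*y**2 + 3*y}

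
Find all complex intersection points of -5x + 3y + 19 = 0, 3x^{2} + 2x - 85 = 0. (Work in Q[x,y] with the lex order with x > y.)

Compute a lex Gröbner basis by Buchberger's algorithm.
f_1 = -5x + 3y + 19, LT = x.
f_2 = 3x^{2} + 2x - 85, LT = x^{2}.

S(f_1,f_2): lcm = x^{2}. S = -\tfrac{3}{5}xy - \tfrac{67}{15}x + \tfrac{85}{3}.
  leading term xy: subtract (\tfrac{3}{25}y)·f_1 from -\tfrac{3}{5}xy - \tfrac{67}{15}x + \tfrac{85}{3} → -\tfrac{67}{15}x - \tfrac{9}{25}y^{2} - \tfrac{57}{25}y + \tfrac{85}{3}
  leading term x: subtract (\tfrac{67}{75})·f_1 from -\tfrac{67}{15}x - \tfrac{9}{25}y^{2} - \tfrac{57}{25}y + \tfrac{85}{3} → -\tfrac{9}{25}y^{2} - \tfrac{124}{25}y + \tfrac{284}{25}
  leading term y^{2}: no divisor's leading term divides it; move -\tfrac{9}{25}y^{2} to the remainder.
  leading term y: no divisor's leading term divides it; move -\tfrac{124}{25}y to the remainder.
  leading term 1: no divisor's leading term divides it; move \tfrac{284}{25} to the remainder.
  remainder -\tfrac{9}{25}y^{2} - \tfrac{124}{25}y + \tfrac{284}{25} ≠ 0; add h_3 = -\tfrac{9}{25}y^{2} - \tfrac{124}{25}y + \tfrac{284}{25} to the basis.

The other S-polynomials (S(f_1,h_3), S(f_2,h_3)) all reduce to 0 modulo the current basis, so we have a Gröbner basis.
Inter-reduce: drop elements whose leading term is divisible by another's, tail-reduce, and make monic.
Reduced Gröbner basis: {x - \tfrac{3}{5}y - \tfrac{19}{5}, y^{2} + \tfrac{124}{9}y - \tfrac{284}{9}}.

Since the basis is lex-ordered, y^{2} + \tfrac{124}{9}y - \tfrac{284}{9} is univariate in y. Its roots are {-142/9, 2}. Back-substituting each root into the other basis elements fixes the other coordinates.
  y = -142/9: the earlier basis element becomes x + \tfrac{17}{3} = 0, giving x = -17/3 — point (-17/3, -142/9).
  y = 2: the earlier basis element becomes x - 5 = 0, giving x = 5 — point (5, 2).
Check: every point annihilates each of the original generators.

{(-17/3, -142/9), (5, 2)}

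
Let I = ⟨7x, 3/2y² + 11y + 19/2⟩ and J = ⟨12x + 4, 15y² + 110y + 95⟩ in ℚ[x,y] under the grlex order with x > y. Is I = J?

Two ideals are equal iff their reduced Gröbner bases coincide (the reduced basis is unique for a fixed ordering).
Buchberger on the first generating set:
f_1 = 7x, LT = x.
f_2 = 3/2y² + 11y + 19/2, LT = y².

The S-polynomials (S(f_1,f_2)) all reduce to 0 modulo the current basis, so we have a Gröbner basis.
Inter-reduce: drop elements whose leading term is divisible by another's, tail-reduce, and make monic.
Reduced Gröbner basis: {y² + 22/3y + 19/3, x}.

Buchberger on the second generating set:
h_1 = 12x + 4, LT = x.
h_2 = 15y² + 110y + 95, LT = y².

The S-polynomials (S(h_1,h_2)) all reduce to 0 modulo the current basis, so we have a Gröbner basis.
Inter-reduce: drop elements whose leading term is divisible by another's, tail-reduce, and make monic.
Reduced Gröbner basis: {y² + 22/3y + 19/3, x + ⅓}.

The bases are distinct; the ideals are different.

No, the ideals differ.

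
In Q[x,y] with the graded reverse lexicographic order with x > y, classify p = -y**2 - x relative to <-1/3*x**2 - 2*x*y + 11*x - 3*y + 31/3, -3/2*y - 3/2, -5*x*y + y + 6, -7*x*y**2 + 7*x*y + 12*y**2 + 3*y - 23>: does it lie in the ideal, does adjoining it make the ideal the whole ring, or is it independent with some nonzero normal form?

-y**2 - x lies in I (it reduces to 0).

First compute the reduced Gröbner basis of I by Buchberger's algorithm.
f_1 = -1/3*x**2 - 2*x*y + 11*x - 3*y + 31/3, LT = x**2.
f_2 = -3/2*y - 3/2, LT = y.
f_3 = -5*x*y + y + 6, LT = x*y.
f_4 = -7*x*y**2 + 7*x*y + 12*y**2 + 3*y - 23, LT = x*y**2.

S(f_1,f_2): leading monomials are coprime, so the S-polynomial reduces to 0 (Buchberger's first criterion).
S(f_1,f_3): lcm = x**2*y. S = 6*x*y**2 - 164/5*x*y + 9*y**2 + 6/5*x - 31*y.
  leading term x*y**2: subtract (-4*x*y)·f_2 from 6*x*y**2 - 164/5*x*y + 9*y**2 + 6/5*x - 31*y → -194/5*x*y + 9*y**2 + 6/5*x - 31*y
  leading term x*y: subtract (388/15*x)·f_2 from -194/5*x*y + 9*y**2 + 6/5*x - 31*y → 9*y**2 + 40*x - 31*y
  leading term y**2: subtract (-6*y)·f_2 from 9*y**2 + 40*x - 31*y → 40*x - 40*y
  leading term x: no divisor's leading term divides it; move 40*x to the remainder.
  leading term y: subtract (80/3)·f_2 from -40*y → 40
  leading term 1: no divisor's leading term divides it; move 40 to the remainder.
  remainder 40*x + 40 ≠ 0; add h_5 = 40*x + 40 to the basis.

S(f_1,f_4): lcm = x**2*y**2. S = 6*x*y**3 + x**2*y - 219/7*x*y**2 + 9*y**3 + 3/7*x*y - 31*y**2 - 23/7*x.
  leading term x*y**3: subtract (-4*x*y**2)·f_2 from 6*x*y**3 + x**2*y - 219/7*x*y**2 + 9*y**3 + 3/7*x*y - 31*y**2 - 23/7*x → x**2*y - 261/7*x*y**2 + 9*y**3 + 3/7*x*y - 31*y**2 - 23/7*x
  leading term x**2*y: subtract (-3*y)·f_1 from x**2*y - 261/7*x*y**2 + 9*y**3 + 3/7*x*y - 31*y**2 - 23/7*x → -303/7*x*y**2 + 9*y**3 + 234/7*x*y - 40*y**2 - 23/7*x + 31*y
  leading term x*y**2: subtract (202/7*x*y)·f_2 from -303/7*x*y**2 + 9*y**3 + 234/7*x*y - 40*y**2 - 23/7*x + 31*y → 9*y**3 + 537/7*x*y - 40*y**2 - 23/7*x + 31*y
  leading term y**3: subtract (-6*y**2)·f_2 from 9*y**3 + 537/7*x*y - 40*y**2 - 23/7*x + 31*y → 537/7*x*y - 49*y**2 - 23/7*x + 31*y
  leading term x*y: subtract (-358/7*x)·f_2 from 537/7*x*y - 49*y**2 - 23/7*x + 31*y → -49*y**2 - 80*x + 31*y
  leading term y**2: subtract (98/3*y)·f_2 from -49*y**2 - 80*x + 31*y → -80*x + 80*y
  leading term x: subtract (-2)·h_5 from -80*x + 80*y → 80*y + 80
  leading term y: subtract (-160/3)·f_2 from 80*y + 80 → 0
  remainder 0.

S(f_2,f_3): lcm = x*y. S = x + 1/5*y + 6/5.
  leading term x: subtract (1/40)·h_5 from x + 1/5*y + 6/5 → 1/5*y + 1/5
  leading term y: subtract (-2/15)·f_2 from 1/5*y + 1/5 → 0
  remainder 0.

S(f_2,f_4): lcm = x*y**2. S = 2*x*y + 12/7*y**2 + 3/7*y - 23/7.
  leading term x*y: subtract (-4/3*x)·f_2 from 2*x*y + 12/7*y**2 + 3/7*y - 23/7 → 12/7*y**2 - 2*x + 3/7*y - 23/7
  leading term y**2: subtract (-8/7*y)·f_2 from 12/7*y**2 - 2*x + 3/7*y - 23/7 → -2*x - 9/7*y - 23/7
  leading term x: subtract (-1/20)·h_5 from -2*x - 9/7*y - 23/7 → -9/7*y - 9/7
  leading term y: subtract (6/7)·f_2 from -9/7*y - 9/7 → 0
  remainder 0.

S(f_3,f_4): lcm = x*y**2. S = x*y + 53/35*y**2 - 27/35*y - 23/7.
  leading term x*y: subtract (-2/3*x)·f_2 from x*y + 53/35*y**2 - 27/35*y - 23/7 → 53/35*y**2 - x - 27/35*y - 23/7
  leading term y**2: subtract (-106/105*y)·f_2 from 53/35*y**2 - x - 27/35*y - 23/7 → -x - 16/7*y - 23/7
  leading term x: subtract (-1/40)·h_5 from -x - 16/7*y - 23/7 → -16/7*y - 16/7
  leading term y: subtract (32/21)·f_2 from -16/7*y - 16/7 → 0
  remainder 0.

S(f_1,h_5): lcm = x**2. S = 6*x*y - 34*x + 9*y - 31.
  leading term x*y: subtract (-4*x)·f_2 from 6*x*y - 34*x + 9*y - 31 → -40*x + 9*y - 31
  leading term x: subtract (-1)·h_5 from -40*x + 9*y - 31 → 9*y + 9
  leading term y: subtract (-6)·f_2 from 9*y + 9 → 0
  remainder 0.

S(f_2,h_5): leading monomials are coprime, so the S-polynomial reduces to 0 (Buchberger's first criterion).
S(f_3,h_5): lcm = x*y. S = -6/5*y - 6/5.
  leading term y: subtract (4/5)·f_2 from -6/5*y - 6/5 → 0
  remainder 0.

S(f_4,h_5): lcm = x*y**2. S = -x*y - 19/7*y**2 - 3/7*y + 23/7.
  leading term x*y: subtract (2/3*x)·f_2 from -x*y - 19/7*y**2 - 3/7*y + 23/7 → -19/7*y**2 + x - 3/7*y + 23/7
  leading term y**2: subtract (38/21*y)·f_2 from -19/7*y**2 + x - 3/7*y + 23/7 → x + 16/7*y + 23/7
  leading term x: subtract (1/40)·h_5 from x + 16/7*y + 23/7 → 16/7*y + 16/7
  leading term y: subtract (-32/21)·f_2 from 16/7*y + 16/7 → 0
  remainder 0.

Every S-polynomial of the final basis reduces to 0, so we have a Gröbner basis.
Inter-reduce: drop elements whose leading term is divisible by another's, tail-reduce, and make monic.
Reduced Gröbner basis: {x + 1, y + 1}.
Label its elements g_1 = x + 1, g_2 = y + 1.

Reduce p = -y**2 - x modulo G:
  leading term y**2: subtract (-y)·g_2 from -y**2 - x → -x + y
  leading term x: subtract (-1)·g_1 from -x + y → y + 1
  leading term y: subtract (1)·g_2 from y + 1 → 0
  normal form = 0.
Since the normal form is 0, p ∈ I.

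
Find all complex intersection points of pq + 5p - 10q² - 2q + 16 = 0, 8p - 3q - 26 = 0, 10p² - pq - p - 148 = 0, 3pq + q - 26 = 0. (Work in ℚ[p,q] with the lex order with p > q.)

{(4, 2)}

Compute a lex Gröbner basis by Buchberger's algorithm.
f_1 = pq + 5p - 10q² - 2q + 16, LT = pq.
f_2 = 8p - 3q - 26, LT = p.
f_3 = 10p² - pq - p - 148, LT = p².
f_4 = 3pq + q - 26, LT = pq.

S(f_1,f_2): lcm = pq. S = 5p - 77/8q² + 5/4q + 16.
  leading term p: subtract (⅝)·f_2 from 5p - 77/8q² + 5/4q + 16 → -77/8q² + 25/8q + 129/4
  leading term q²: no divisor's leading term divides it; move -77/8q² to the remainder.
  leading term q: no divisor's leading term divides it; move 25/8q to the remainder.
  leading term 1: no divisor's leading term divides it; move 129/4 to the remainder.
  remainder -77/8q² + 25/8q + 129/4 ≠ 0; add h_5 = -77/8q² + 25/8q + 129/4 to the basis.

S(f_1,f_3): lcm = p²q. S = 5p² - 99/10pq² - 19/10pq + 16p + 74/5q.
  leading term p²: subtract (⅝p)·f_2 from 5p² - 99/10pq² - 19/10pq + 16p + 74/5q → -99/10pq² - 1/40pq + 129/4p + 74/5q
  leading term pq²: subtract (-99/10q)·f_1 from -99/10pq² - 1/40pq + 129/4p + 74/5q → 1979/40pq + 129/4p - 99q³ - 99/5q² + 866/5q
  leading term pq: subtract (1979/40)·f_1 from 1979/40pq + 129/4p - 99q³ - 99/5q² + 866/5q → -1721/8p - 99q³ + 9499/20q² + 5443/20q - 3958/5
  leading term p: subtract (-1721/64)·f_2 from -1721/8p - 99q³ + 9499/20q² + 5443/20q - 3958/5 → -99q³ + 9499/20q² + 61273/320q - 238521/160
  leading term q³: subtract (72/7q)·h_5 from -99q³ + 9499/20q² + 61273/320q - 238521/160 → 61993/140q² - 314129/2240q - 238521/160
  leading term q²: subtract (-123986/2695)·h_5 from 61993/140q² - 314129/2240q - 238521/160 → 609267/172480q - 609267/86240
  leading term q: no divisor's leading term divides it; move 609267/172480q to the remainder.
  leading term 1: no divisor's leading term divides it; move -609267/86240 to the remainder.
  remainder 609267/172480q - 609267/86240 ≠ 0; add h_6 = 609267/172480q - 609267/86240 to the basis.

S(f_1,f_4): lcm = pq. S = 5p - 10q² - 7/3q + 74/3.
  leading term p: subtract (⅝)·f_2 from 5p - 10q² - 7/3q + 74/3 → -10q² - 11/24q + 491/12
  leading term q²: subtract (80/77)·h_5 from -10q² - 11/24q + 491/12 → -6847/1848q + 6847/924
  leading term q: subtract (-1917160/1827801)·h_6 from -6847/1848q + 6847/924 → 0
  remainder 0.

S(f_2,f_3): lcm = p². S = -11/40pq - 63/20p + 74/5.
  leading term pq: subtract (-11/40)·f_1 from -11/40pq - 63/20p + 74/5 → -71/40p - 11/4q² - 11/20q + 96/5
  leading term p: subtract (-71/320)·f_2 from -71/40p - 11/4q² - 11/20q + 96/5 → -11/4q² - 389/320q + 2149/160
  leading term q²: subtract (2/7)·h_5 from -11/4q² - 389/320q + 2149/160 → -4723/2240q + 4723/1120
  leading term q: subtract (-77/129)·h_6 from -4723/2240q + 4723/1120 → 0
  remainder 0.

S(f_2,f_4): lcm = pq. S = -⅜q² - 43/12q + 26/3.
  leading term q²: subtract (3/77)·h_5 from -⅜q² - 43/12q + 26/3 → -6847/1848q + 6847/924
  leading term q: subtract (-1917160/1827801)·h_6 from -6847/1848q + 6847/924 → 0
  remainder 0.

S(f_3,f_4): lcm = p²q. S = -1/10pq² - 13/30pq + 26/3p - 74/5q.
  leading term pq²: subtract (-1/10q)·f_1 from -1/10pq² - 13/30pq + 26/3p - 74/5q → 1/15pq + 26/3p - q³ - ⅕q² - 66/5q
  leading term pq: subtract (1/15)·f_1 from 1/15pq + 26/3p - q³ - ⅕q² - 66/5q → 25/3p - q³ + 7/15q² - 196/15q - 16/15
  leading term p: subtract (25/24)·f_2 from 25/3p - q³ + 7/15q² - 196/15q - 16/15 → -q³ + 7/15q² - 1193/120q + 1561/60
  leading term q³: subtract (8/77q)·h_5 from -q³ + 7/15q² - 1193/120q + 1561/60 → 164/1155q² - 122821/9240q + 1561/60
  leading term q²: subtract (-1312/88935)·h_5 from 164/1155q² - 122821/9240q + 1561/60 → -9424417/711480q + 9424417/355740
  leading term q: subtract (-75395336/20105811)·h_6 from -9424417/711480q + 9424417/355740 → 0
  remainder 0.

S(f_1,h_5): lcm = pq². S = 410/77pq + 258/77p - 10q³ - 2q² + 16q.
  leading term pq: subtract (410/77)·f_1 from 410/77pq + 258/77p - 10q³ - 2q² + 16q → -256/11p - 10q³ + 3946/77q² + 2052/77q - 6560/77
  leading term p: subtract (-32/11)·f_2 from -256/11p - 10q³ + 3946/77q² + 2052/77q - 6560/77 → -10q³ + 3946/77q² + 1380/77q - 12384/77
  leading term q³: subtract (80/77q)·h_5 from -10q³ + 3946/77q² + 1380/77q - 12384/77 → 48q² - 1200/77q - 12384/77
  leading term q²: subtract (-384/77)·h_5 from 48q² - 1200/77q - 12384/77 → 0
  remainder 0.

S(f_2,h_5): leading monomials are coprime, so the S-polynomial reduces to 0 (Buchberger's first criterion).
S(f_3,h_5): leading monomials are coprime, so the S-polynomial reduces to 0 (Buchberger's first criterion).
S(f_4,h_5): lcm = pq². S = 25/77pq + 258/77p + ⅓q² - 26/3q.
  leading term pq: subtract (25/77)·f_1 from 25/77pq + 258/77p + ⅓q² - 26/3q → 19/11p + 827/231q² - 1852/231q - 400/77
  leading term p: subtract (19/88)·f_2 from 19/11p + 827/231q² - 1852/231q - 400/77 → 827/231q² - 13619/1848q + 129/308
  leading term q²: subtract (-6616/17787)·h_5 from 827/231q² - 13619/1848q + 129/308 → -294421/47432q + 294421/23716
  leading term q: subtract (-273880/155859)·h_6 from -294421/47432q + 294421/23716 → 0
  remainder 0.

S(f_1,h_6): lcm = pq. S = 7p - 10q² - 2q + 16.
  leading term p: subtract (⅞)·f_2 from 7p - 10q² - 2q + 16 → -10q² + ⅝q + 155/4
  leading term q²: subtract (80/77)·h_5 from -10q² + ⅝q + 155/4 → -1615/616q + 1615/308
  leading term q: subtract (-452200/609267)·h_6 from -1615/616q + 1615/308 → 0
  remainder 0.

S(f_2,h_6): leading monomials are coprime, so the S-polynomial reduces to 0 (Buchberger's first criterion).
S(f_3,h_6): leading monomials are coprime, so the S-polynomial reduces to 0 (Buchberger's first criterion).
S(f_4,h_6): lcm = pq. S = 2p + ⅓q - 26/3.
  leading term p: subtract (¼)·f_2 from 2p + ⅓q - 26/3 → 13/12q - 13/6
  leading term q: subtract (560560/1827801)·h_6 from 13/12q - 13/6 → 0
  remainder 0.

S(h_5,h_6): lcm = q². S = 129/77q - 258/77.
  leading term q: subtract (2240/4723)·h_6 from 129/77q - 258/77 → 0
  remainder 0.

Every S-polynomial of the final basis reduces to 0, so we have a Gröbner basis.
Inter-reduce: drop elements whose leading term is divisible by another's, tail-reduce, and make monic.
Reduced Gröbner basis: {p - 4, q - 2}.

From the last basis element, q - 2 = 0, so q takes values in {2}. Each choice, substituted upward through the basis, yields the corresponding point(s) of the solution set.
  q = 2: the earlier basis element becomes p - 4 = 0, giving p = 4 — point (4, 2).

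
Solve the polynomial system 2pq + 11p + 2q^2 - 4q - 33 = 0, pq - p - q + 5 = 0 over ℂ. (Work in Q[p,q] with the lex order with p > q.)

{(3, -1), (2*sqrt(53)/13 + 15/13, 3/2 - sqrt(53)/2), (15/13 - 2*sqrt(53)/13, 3/2 + sqrt(53)/2)}

Compute a lex Gröbner basis by Buchberger's algorithm.
f_1 = 2pq + 11p + 2q^2 - 4q - 33, LT = pq.
f_2 = pq - p - q + 5, LT = pq.

S(f_1,f_2): lcm = pq. S = 13/2p + q^2 - q - 43/2.
  reduce S modulo (f_1, f_2):
  remainder 13/2p + q^2 - q - 43/2 ≠ 0; add h_3 = 13/2p + q^2 - q - 43/2 to the basis.

S(f_1,h_3): lcm = pq. S = 11/2p - 2/13q^3 + 15/13q^2 + 17/13q - 33/2.
  reduce S modulo (f_1, f_2, h_3):
  remainder -2/13q^3 + 4/13q^2 + 28/13q + 22/13 ≠ 0; add h_4 = -2/13q^3 + 4/13q^2 + 28/13q + 22/13 to the basis.

The other S-polynomials (S(f_2,h_3), S(f_1,h_4), S(f_2,h_4), S(h_3,h_4)) all reduce to 0 modulo the current basis, so we have a Gröbner basis.
Inter-reduce: drop elements whose leading term is divisible by another's, tail-reduce, and make monic.
Reduced Gröbner basis: {p + 2/13q^2 - 2/13q - 43/13, q^3 - 2q^2 - 14q - 11}.

Elimination: the polynomial q^3 - 2q^2 - 14q - 11 lies in the elimination ideal for q, so q ∈ {-1, 3/2 - sqrt(53)/2, 3/2 + sqrt(53)/2}. For each such q, the remaining basis elements (now univariate) give the rest of the solution.
  q = -1: the earlier basis element becomes p - 3 = 0, giving p = 3 — point (3, -1).
  q = 3/2 - sqrt(53)/2: the earlier basis element becomes p - 15/13 - 2*sqrt(53)/13 = 0, giving p = 2*sqrt(53)/13 + 15/13 — point (2*sqrt(53)/13 + 15/13, 3/2 - sqrt(53)/2).
  q = 3/2 + sqrt(53)/2: the earlier basis element becomes p - 15/13 + 2*sqrt(53)/13 = 0, giving p = 15/13 - 2*sqrt(53)/13 — point (15/13 - 2*sqrt(53)/13, 3/2 + sqrt(53)/2).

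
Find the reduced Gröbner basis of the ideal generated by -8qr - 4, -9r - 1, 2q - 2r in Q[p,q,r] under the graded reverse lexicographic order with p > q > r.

G = {1}

f_1 = -8qr - 4, LT = qr.
f_2 = -9r - 1, LT = r.
f_3 = 2q - 2r, LT = q.

S(f_1,f_2): lcm = qr. S = -1/9q + 1/2.
  leading term q: subtract (-1/18)·f_3 from -1/9q + 1/2 → -1/9r + 1/2
  leading term r: subtract (1/81)·f_2 from -1/9r + 1/2 → 83/162
  leading term 1: no divisor's leading term divides it; move 83/162 to the remainder.
  remainder 83/162 ≠ 0; add g_4 = 83/162 to the basis.

The other S-polynomials (S(f_1,f_3), S(f_2,f_3), S(f_1,g_4), S(f_2,g_4), S(f_3,g_4)) all reduce to 0 modulo the current basis, so we have a Gröbner basis.
Inter-reduce: drop elements whose leading term is divisible by another's, tail-reduce, and make monic.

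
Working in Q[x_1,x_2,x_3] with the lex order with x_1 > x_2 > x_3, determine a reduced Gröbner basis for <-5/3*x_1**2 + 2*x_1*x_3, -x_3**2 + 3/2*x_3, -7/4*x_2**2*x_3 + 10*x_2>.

f_1 = -5/3*x_1**2 + 2*x_1*x_3, LT = x_1**2.
f_2 = -x_3**2 + 3/2*x_3, LT = x_3**2.
f_3 = -7/4*x_2**2*x_3 + 10*x_2, LT = x_2**2*x_3.

S(f_2,f_3): lcm = x_2**2*x_3**2. S = -3/2*x_2**2*x_3 + 40/7*x_2*x_3.
  leading term x_2**2*x_3: subtract (6/7)·f_3 from -3/2*x_2**2*x_3 + 40/7*x_2*x_3 → 40/7*x_2*x_3 - 60/7*x_2
  leading term x_2*x_3: no divisor's leading term divides it; move 40/7*x_2*x_3 to the remainder.
  leading term x_2: no divisor's leading term divides it; move -60/7*x_2 to the remainder.
  remainder 40/7*x_2*x_3 - 60/7*x_2 ≠ 0; add g_4 = 40/7*x_2*x_3 - 60/7*x_2 to the basis.

S(f_3,g_4): lcm = x_2**2*x_3. S = 3/2*x_2**2 - 40/7*x_2.
  leading term x_2**2: no divisor's leading term divides it; move 3/2*x_2**2 to the remainder.
  leading term x_2: no divisor's leading term divides it; move -40/7*x_2 to the remainder.
  remainder 3/2*x_2**2 - 40/7*x_2 ≠ 0; add g_5 = 3/2*x_2**2 - 40/7*x_2 to the basis.

The other S-polynomials (S(f_1,f_2), S(f_1,f_3), S(f_1,g_4), S(f_2,g_4), S(f_1,g_5), S(f_2,g_5), S(f_3,g_5), S(g_4,g_5)) all reduce to 0 modulo the current basis, so we have a Gröbner basis.
Inter-reduce: drop elements whose leading term is divisible by another's, tail-reduce, and make monic.

G = {x_1**2 - 6/5*x_1*x_3, x_2**2 - 80/21*x_2, x_2*x_3 - 3/2*x_2, x_3**2 - 3/2*x_3}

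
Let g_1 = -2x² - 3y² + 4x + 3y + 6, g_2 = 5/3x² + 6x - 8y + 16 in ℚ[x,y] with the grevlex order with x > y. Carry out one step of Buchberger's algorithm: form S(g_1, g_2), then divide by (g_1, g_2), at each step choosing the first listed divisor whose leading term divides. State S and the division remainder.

lcm(LM(g_1), LM(g_2)) = x².
S = (lcm/LT(g_1))·g_1 − (lcm/LT(g_2))·g_2 = 3/2y² - 28/5x + 33/10y - 63/5.
Reduce S modulo (g_1, g_2) in that order:
  leading term y²: no divisor's leading term divides it; move 3/2y² to the remainder.
  leading term x: no divisor's leading term divides it; move -28/5x to the remainder.
  leading term y: no divisor's leading term divides it; move 33/10y to the remainder.
  leading term 1: no divisor's leading term divides it; move -63/5 to the remainder.
The remainder 3/2y² - 28/5x + 33/10y - 63/5 is nonzero, so it would be added as the next basis element.

S(g_1, g_2) = 3/2y² - 28/5x + 33/10y - 63/5; remainder on division = 3/2y² - 28/5x + 33/10y - 63/5.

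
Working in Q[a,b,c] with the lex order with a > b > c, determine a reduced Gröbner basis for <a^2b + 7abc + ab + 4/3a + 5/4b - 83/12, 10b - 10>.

f_1 = a^2b + 7abc + ab + 4/3a + 5/4b - 83/12, LT = a^2b.
f_2 = 10b - 10, LT = b.

S(f_1,f_2): lcm = a^2b. S = a^2 + 7abc + ab + 4/3a + 5/4b - 83/12.
  leading term a^2: no divisor's leading term divides it; move a^2 to the remainder.
  leading term abc: subtract (7/10ac)·f_2 from 7abc + ab + 4/3a + 5/4b - 83/12 → ab + 7ac + 4/3a + 5/4b - 83/12
  leading term ab: subtract (1/10a)·f_2 from ab + 7ac + 4/3a + 5/4b - 83/12 → 7ac + 7/3a + 5/4b - 83/12
  leading term ac: no divisor's leading term divides it; move 7ac to the remainder.
  leading term a: no divisor's leading term divides it; move 7/3a to the remainder.
  leading term b: subtract (1/8)·f_2 from 5/4b - 83/12 → -17/3
  leading term 1: no divisor's leading term divides it; move -17/3 to the remainder.
  remainder a^2 + 7ac + 7/3a - 17/3 ≠ 0; add g_3 = a^2 + 7ac + 7/3a - 17/3 to the basis.

S(f_1,g_3): lcm = a^2b. S = -4/3ab + 4/3a + 83/12b - 83/12.
  leading term ab: subtract (-2/15a)·f_2 from -4/3ab + 4/3a + 83/12b - 83/12 → 83/12b - 83/12
  leading term b: subtract (83/120)·f_2 from 83/12b - 83/12 → 0
  remainder 0.

S(f_2,g_3): leading monomials are coprime, so the S-polynomial reduces to 0 (Buchberger's first criterion).
Every S-polynomial of the final basis reduces to 0, so we have a Gröbner basis.
Inter-reduce: drop elements whose leading term is divisible by another's, tail-reduce, and make monic.

G = {a^2 + 7ac + 7/3a - 17/3, b - 1}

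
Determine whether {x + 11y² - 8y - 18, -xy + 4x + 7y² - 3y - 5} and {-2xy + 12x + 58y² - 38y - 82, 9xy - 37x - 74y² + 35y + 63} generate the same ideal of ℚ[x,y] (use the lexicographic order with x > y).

Equality of ideals is decidable: compute both reduced Gröbner bases (unique for the ordering) and check whether they agree.
Buchberger on the first generating set:
f_1 = x + 11y² - 8y - 18, LT = x.
f_2 = -xy + 4x + 7y² - 3y - 5, LT = xy.

S(f_1,f_2): lcm = xy. S = 4x + 11y³ - y² - 21y - 5.
  leading term x: subtract (4)·f_1 from 4x + 11y³ - y² - 21y - 5 → 11y³ - 45y² + 11y + 67
  leading term y³: no divisor's leading term divides it; move 11y³ to the remainder.
  leading term y²: no divisor's leading term divides it; move -45y² to the remainder.
  leading term y: no divisor's leading term divides it; move 11y to the remainder.
  leading term 1: no divisor's leading term divides it; move 67 to the remainder.
  remainder 11y³ - 45y² + 11y + 67 ≠ 0; add g_3 = 11y³ - 45y² + 11y + 67 to the basis.

The other S-polynomials (S(f_1,g_3), S(f_2,g_3)) all reduce to 0 modulo the current basis, so we have a Gröbner basis.
Inter-reduce: drop elements whose leading term is divisible by another's, tail-reduce, and make monic.
Reduced Gröbner basis: {x + 11y² - 8y - 18, y³ - 45/11y² + y + 67/11}.

Buchberger on the second generating set:
h_1 = -2xy + 12x + 58y² - 38y - 82, LT = xy.
h_2 = 9xy - 37x - 74y² + 35y + 63, LT = xy.

S(h_1,h_2): lcm = xy. S = -17/9x - 187/9y² + 136/9y + 34.
  leading term x: no divisor's leading term divides it; move -17/9x to the remainder.
  leading term y²: no divisor's leading term divides it; move -187/9y² to the remainder.
  leading term y: no divisor's leading term divides it; move 136/9y to the remainder.
  leading term 1: no divisor's leading term divides it; move 34 to the remainder.
  remainder -17/9x - 187/9y² + 136/9y + 34 ≠ 0; add k_3 = -17/9x - 187/9y² + 136/9y + 34 to the basis.

S(h_1,k_3): lcm = xy. S = -6x - 11y³ - 21y² + 37y + 41.
  leading term x: subtract (54/17)·k_3 from -6x - 11y³ - 21y² + 37y + 41 → -11y³ + 45y² - 11y - 67
  leading term y³: no divisor's leading term divides it; move -11y³ to the remainder.
  leading term y²: no divisor's leading term divides it; move 45y² to the remainder.
  leading term y: no divisor's leading term divides it; move -11y to the remainder.
  leading term 1: no divisor's leading term divides it; move -67 to the remainder.
  remainder -11y³ + 45y² - 11y - 67 ≠ 0; add k_4 = -11y³ + 45y² - 11y - 67 to the basis.

The other S-polynomials (S(h_2,k_3), S(h_1,k_4), S(h_2,k_4), S(k_3,k_4)) all reduce to 0 modulo the current basis, so we have a Gröbner basis.
Inter-reduce: drop elements whose leading term is divisible by another's, tail-reduce, and make monic.
Reduced Gröbner basis: {x + 11y² - 8y - 18, y³ - 45/11y² + y + 67/11}.

These coincide, so the ideals are equal.

Yes, the ideals are equal.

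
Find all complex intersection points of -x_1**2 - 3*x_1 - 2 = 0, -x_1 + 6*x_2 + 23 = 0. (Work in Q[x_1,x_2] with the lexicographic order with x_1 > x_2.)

Compute a lex Gröbner basis by Buchberger's algorithm.
f_1 = -x_1**2 - 3*x_1 - 2, LT = x_1**2.
f_2 = -x_1 + 6*x_2 + 23, LT = x_1.

S(f_1,f_2): lcm = x_1**2. S = 6*x_1*x_2 + 26*x_1 + 2.
  leading term x_1*x_2: subtract (-6*x_2)·f_2 from 6*x_1*x_2 + 26*x_1 + 2 → 26*x_1 + 36*x_2**2 + 138*x_2 + 2
  leading term x_1: subtract (-26)·f_2 from 26*x_1 + 36*x_2**2 + 138*x_2 + 2 → 36*x_2**2 + 294*x_2 + 600
  leading term x_2**2: no divisor's leading term divides it; move 36*x_2**2 to the remainder.
  leading term x_2: no divisor's leading term divides it; move 294*x_2 to the remainder.
  leading term 1: no divisor's leading term divides it; move 600 to the remainder.
  remainder 36*x_2**2 + 294*x_2 + 600 ≠ 0; add h_3 = 36*x_2**2 + 294*x_2 + 600 to the basis.

The other S-polynomials (S(f_1,h_3), S(f_2,h_3)) all reduce to 0 modulo the current basis, so we have a Gröbner basis.
Inter-reduce: drop elements whose leading term is divisible by another's, tail-reduce, and make monic.
Reduced Gröbner basis: {x_1 - 6*x_2 - 23, x_2**2 + 49/6*x_2 + 50/3}.

Elimination: the polynomial x_2**2 + 49/6*x_2 + 50/3 lies in the elimination ideal for x_2, so x_2 ∈ {-25/6, -4}. For each such x_2, the remaining basis elements (now univariate) give the rest of the solution.
  x_2 = -25/6: the earlier basis element becomes x_1 + 2 = 0, giving x_1 = -2 — point (-2, -25/6).
  x_2 = -4: the earlier basis element becomes x_1 + 1 = 0, giving x_1 = -1 — point (-1, -4).
Each listed point satisfies every original equation (direct substitution).

{(-2, -25/6), (-1, -4)}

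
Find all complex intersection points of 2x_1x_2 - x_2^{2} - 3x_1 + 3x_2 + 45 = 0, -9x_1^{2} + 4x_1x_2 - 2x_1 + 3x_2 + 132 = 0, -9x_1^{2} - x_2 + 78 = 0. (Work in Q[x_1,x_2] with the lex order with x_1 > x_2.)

{(3, -3)}

Compute a lex Gröbner basis by Buchberger's algorithm.
f_1 = 2x_1x_2 - 3x_1 - x_2^{2} + 3x_2 + 45, LT = x_1x_2.
f_2 = -9x_1^{2} + 4x_1x_2 - 2x_1 + 3x_2 + 132, LT = x_1^{2}.
f_3 = -9x_1^{2} - x_2 + 78, LT = x_1^{2}.

S(f_1,f_2): lcm = x_1^{2}x_2. S = -\tfrac{3}{2}x_1^{2} - \tfrac{1}{18}x_1x_2^{2} + \tfrac{23}{18}x_1x_2 + \tfrac{45}{2}x_1 + \tfrac{1}{3}x_2^{2} + \tfrac{44}{3}x_2.
  reduce S modulo (f_1, f_2, f_3):
  remainder \tfrac{189}{8}x_1 - \tfrac{1}{36}x_2^{3} + \tfrac{49}{72}x_2^{2} + \tfrac{117}{8}x_2 - \tfrac{271}{8} ≠ 0; add h_4 = \tfrac{189}{8}x_1 - \tfrac{1}{36}x_2^{3} + \tfrac{49}{72}x_2^{2} + \tfrac{117}{8}x_2 - \tfrac{271}{8} to the basis.

S(f_1,f_3): lcm = x_1^{2}x_2. S = -\tfrac{3}{2}x_1^{2} - \tfrac{1}{2}x_1x_2^{2} + \tfrac{3}{2}x_1x_2 + \tfrac{45}{2}x_1 - \tfrac{1}{9}x_2^{2} + \tfrac{26}{3}x_2.
  reduce S modulo (f_1, f_2, f_3, h_4):
  remainder -\tfrac{1138}{5103}x_2^{3} + \tfrac{14}{729}x_2^{2} + \tfrac{320}{63}x_2 + \tfrac{5128}{567} ≠ 0; add h_5 = -\tfrac{1138}{5103}x_2^{3} + \tfrac{14}{729}x_2^{2} + \tfrac{320}{63}x_2 + \tfrac{5128}{567} to the basis.

S(f_2,f_3): lcm = x_1^{2}. S = -\tfrac{4}{9}x_1x_2 + \tfrac{2}{9}x_1 - \tfrac{4}{9}x_2 - 6.
  reduce S modulo (f_1, f_2, f_3, h_4, h_5):
  remainder -\tfrac{3218}{15363}x_2^{2} + \tfrac{2486}{5121}x_2 + \tfrac{5704}{1707} ≠ 0; add h_6 = -\tfrac{3218}{15363}x_2^{2} + \tfrac{2486}{5121}x_2 + \tfrac{5704}{1707} to the basis.

S(f_1,h_4): lcm = x_1x_2. S = -\tfrac{3}{2}x_1 + \tfrac{2}{1701}x_2^{4} - \tfrac{7}{243}x_2^{3} - \tfrac{47}{42}x_2^{2} + \tfrac{1109}{378}x_2 + \tfrac{45}{2}.
  reduce S modulo (f_1, f_2, f_3, h_4, h_5, h_6):
  remainder \tfrac{712978}{915521}x_2 + \tfrac{2138934}{915521} ≠ 0; add h_7 = \tfrac{712978}{915521}x_2 + \tfrac{2138934}{915521} to the basis.

The other S-polynomials (S(f_2,h_4), S(f_3,h_4), S(f_1,h_5), S(f_2,h_5), S(f_3,h_5), S(h_4,h_5), S(f_1,h_6), S(f_2,h_6), S(f_3,h_6), S(h_4,h_6), S(h_5,h_6), S(f_1,h_7), S(f_2,h_7), S(f_3,h_7), S(h_4,h_7), S(h_5,h_7), S(h_6,h_7)) all reduce to 0 modulo the current basis, so we have a Gröbner basis.
Inter-reduce: drop elements whose leading term is divisible by another's, tail-reduce, and make monic.
Reduced Gröbner basis: {x_1 - 3, x_2 + 3}.

Since the basis is lex-ordered, x_2 + 3 is univariate in x_2. Its roots are {-3}. Back-substituting each root into the other basis elements fixes the other coordinates.
  x_2 = -3: the earlier basis element becomes x_1 - 3 = 0, giving x_1 = 3 — point (3, -3).
A lex Gröbner basis triangularizes the system, enabling back-substitution.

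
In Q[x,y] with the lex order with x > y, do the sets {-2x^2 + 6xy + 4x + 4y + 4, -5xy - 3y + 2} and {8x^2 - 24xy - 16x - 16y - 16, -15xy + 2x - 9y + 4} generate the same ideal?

Equality of ideals is decidable: compute both reduced Gröbner bases (unique for the ordering) and check whether they agree.
Buchberger on the first generating set:
f_1 = -2x^2 + 6xy + 4x + 4y + 4, LT = x^2.
f_2 = -5xy - 3y + 2, LT = xy.

S(f_1,f_2): lcm = x^2y. S = -3xy^2 - 13/5xy + 2/5x - 2y^2 - 2y.
  reduce S modulo (f_1, f_2):
  remainder 2/5x - 1/5y^2 - 41/25y - 26/25 ≠ 0; add g_3 = 2/5x - 1/5y^2 - 41/25y - 26/25 to the basis.

S(f_2,g_3): lcm = xy. S = 1/2y^3 + 41/10y^2 + 16/5y - 2/5.
  reduce S modulo (f_1, f_2, g_3):
  remainder 1/2y^3 + 41/10y^2 + 16/5y - 2/5 ≠ 0; add g_4 = 1/2y^3 + 41/10y^2 + 16/5y - 2/5 to the basis.

The other S-polynomials (S(f_1,g_3), S(f_1,g_4), S(f_2,g_4), S(g_3,g_4)) all reduce to 0 modulo the current basis, so we have a Gröbner basis.
Inter-reduce: drop elements whose leading term is divisible by another's, tail-reduce, and make monic.
Reduced Gröbner basis: {x - 1/2y^2 - 41/10y - 13/5, y^3 + 41/5y^2 + 32/5y - 4/5}.

Buchberger on the second generating set:
h_1 = 8x^2 - 24xy - 16x - 16y - 16, LT = x^2.
h_2 = -15xy + 2x - 9y + 4, LT = xy.

S(h_1,h_2): lcm = x^2y. S = 2/15x^2 - 3xy^2 - 13/5xy + 4/15x - 2y^2 - 2y.
  reduce S modulo (h_1, h_2):
  remainder 14/75x - 1/5y^2 - 73/75y - 32/75 ≠ 0; add k_3 = 14/75x - 1/5y^2 - 73/75y - 32/75 to the basis.

S(h_2,k_3): lcm = xy. S = -2/15x + 15/14y^3 + 73/14y^2 + 101/35y - 4/15.
  reduce S modulo (h_1, h_2, k_3):
  remainder 15/14y^3 + 71/14y^2 + 46/21y - 4/7 ≠ 0; add k_4 = 15/14y^3 + 71/14y^2 + 46/21y - 4/7 to the basis.

The other S-polynomials (S(h_1,k_3), S(h_1,k_4), S(h_2,k_4), S(k_3,k_4)) all reduce to 0 modulo the current basis, so we have a Gröbner basis.
Inter-reduce: drop elements whose leading term is divisible by another's, tail-reduce, and make monic.
Reduced Gröbner basis: {x - 15/14y^2 - 73/14y - 16/7, y^3 + 71/15y^2 + 92/45y - 8/15}.

These differ, so the ideals are not equal.

No, the ideals differ.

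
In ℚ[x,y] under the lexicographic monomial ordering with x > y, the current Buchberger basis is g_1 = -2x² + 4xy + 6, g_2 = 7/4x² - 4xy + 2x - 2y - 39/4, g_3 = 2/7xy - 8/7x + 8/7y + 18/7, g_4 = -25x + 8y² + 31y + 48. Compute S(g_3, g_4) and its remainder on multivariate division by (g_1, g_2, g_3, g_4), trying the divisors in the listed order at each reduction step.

S(g_3, g_4) = -4x + 8/25y³ + 31/25y² + 148/25y + 9; remainder on division = 8/25y³ - 1/25y² + 24/25y + 33/25.

lcm(LM(g_3), LM(g_4)) = xy.
S = (lcm/LT(g_3))·g_3 − (lcm/LT(g_4))·g_4 = -4x + 8/25y³ + 31/25y² + 148/25y + 9.
Reduce S modulo (g_1, g_2, g_3, g_4) in that order:
  leading term x: subtract (4/25)·g_4 from -4x + 8/25y³ + 31/25y² + 148/25y + 9 → 8/25y³ - 1/25y² + 24/25y + 33/25
  leading term y³: no divisor's leading term divides it; move 8/25y³ to the remainder.
  leading term y²: no divisor's leading term divides it; move -1/25y² to the remainder.
  leading term y: no divisor's leading term divides it; move 24/25y to the remainder.
  leading term 1: no divisor's leading term divides it; move 33/25 to the remainder.
The remainder 8/25y³ - 1/25y² + 24/25y + 33/25 is nonzero, so it would be added as the next basis element.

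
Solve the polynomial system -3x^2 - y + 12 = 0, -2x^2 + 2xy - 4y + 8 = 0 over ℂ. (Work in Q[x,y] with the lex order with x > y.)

Compute a lex Gröbner basis by Buchberger's algorithm.
f_1 = -3x^2 - y + 12, LT = x^2.
f_2 = -2x^2 + 2xy - 4y + 8, LT = x^2.

S(f_1,f_2): lcm = x^2. S = xy - 5/3y.
  reduce S modulo (f_1, f_2):
  remainder xy - 5/3y ≠ 0; add h_3 = xy - 5/3y to the basis.

S(f_1,h_3): lcm = x^2y. S = 5/3xy + 1/3y^2 - 4y.
  reduce S modulo (f_1, f_2, h_3):
  remainder 1/3y^2 - 11/9y ≠ 0; add h_4 = 1/3y^2 - 11/9y to the basis.

The other S-polynomials (S(f_2,h_3), S(f_1,h_4), S(f_2,h_4), S(h_3,h_4)) all reduce to 0 modulo the current basis, so we have a Gröbner basis.
Inter-reduce: drop elements whose leading term is divisible by another's, tail-reduce, and make monic.
Reduced Gröbner basis: {x^2 + 1/3y - 4, xy - 5/3y, y^2 - 11/3y}.

The lex basis is triangular: the last element involves only y. Solving y^2 - 11/3y = 0 gives y ∈ {0, 11/3}; substituting each value into the earlier elements determines the remaining variables.
  y = 0: the earlier basis element becomes x^2 - 4 = 0, giving x = -2, 2 — points (-2, 0), (2, 0).
  y = 11/3: the earlier basis elements become x^2 - 25/9 = 0; 11/3x - 55/9 = 0, giving x = 5/3 — point (5/3, 11/3).

{(-2, 0), (2, 0), (5/3, 11/3)}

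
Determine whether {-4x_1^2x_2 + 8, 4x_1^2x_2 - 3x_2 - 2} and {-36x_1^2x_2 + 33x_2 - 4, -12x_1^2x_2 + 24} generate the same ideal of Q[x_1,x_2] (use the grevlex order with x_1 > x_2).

Two ideals are equal iff their reduced Gröbner bases coincide (the reduced basis is unique for a fixed ordering).
Buchberger on the first generating set:
f_1 = -4x_1^2x_2 + 8, LT = x_1^2x_2.
f_2 = 4x_1^2x_2 - 3x_2 - 2, LT = x_1^2x_2.

S(f_1,f_2): lcm = x_1^2x_2. S = 3/4x_2 - 3/2.
  reduce S modulo (f_1, f_2):
  remainder 3/4x_2 - 3/2 ≠ 0; add g_3 = 3/4x_2 - 3/2 to the basis.

S(f_1,g_3): lcm = x_1^2x_2. S = 2x_1^2 - 2.
  reduce S modulo (f_1, f_2, g_3):
  remainder 2x_1^2 - 2 ≠ 0; add g_4 = 2x_1^2 - 2 to the basis.

The other S-polynomials (S(f_2,g_3), S(f_1,g_4), S(f_2,g_4), S(g_3,g_4)) all reduce to 0 modulo the current basis, so we have a Gröbner basis.
Inter-reduce: drop elements whose leading term is divisible by another's, tail-reduce, and make monic.
Reduced Gröbner basis: {x_1^2 - 1, x_2 - 2}.

Buchberger on the second generating set:
h_1 = -36x_1^2x_2 + 33x_2 - 4, LT = x_1^2x_2.
h_2 = -12x_1^2x_2 + 24, LT = x_1^2x_2.

S(h_1,h_2): lcm = x_1^2x_2. S = -11/12x_2 + 19/9.
  reduce S modulo (h_1, h_2):
  remainder -11/12x_2 + 19/9 ≠ 0; add k_3 = -11/12x_2 + 19/9 to the basis.

S(h_1,k_3): lcm = x_1^2x_2. S = 76/33x_1^2 - 11/12x_2 + 1/9.
  reduce S modulo (h_1, h_2, k_3):
  remainder 76/33x_1^2 - 2 ≠ 0; add k_4 = 76/33x_1^2 - 2 to the basis.

The other S-polynomials (S(h_2,k_3), S(h_1,k_4), S(h_2,k_4), S(k_3,k_4)) all reduce to 0 modulo the current basis, so we have a Gröbner basis.
Inter-reduce: drop elements whose leading term is divisible by another's, tail-reduce, and make monic.
Reduced Gröbner basis: {x_1^2 - 33/38, x_2 - 76/33}.

Since the reduced bases disagree, the two ideals are not the same.

No, the ideals differ.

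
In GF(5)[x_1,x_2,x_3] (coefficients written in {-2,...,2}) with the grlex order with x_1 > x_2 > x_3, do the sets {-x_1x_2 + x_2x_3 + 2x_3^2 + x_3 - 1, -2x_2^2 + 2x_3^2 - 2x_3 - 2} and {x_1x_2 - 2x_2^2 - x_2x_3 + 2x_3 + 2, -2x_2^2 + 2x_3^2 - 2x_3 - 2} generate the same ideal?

Two ideals are equal iff their reduced Gröbner bases coincide (the reduced basis is unique for a fixed ordering).
Buchberger on the first generating set:
f_1 = -x_1x_2 + x_2x_3 + 2x_3^2 + x_3 - 1, LT = x_1x_2.
f_2 = -2x_2^2 + 2x_3^2 - 2x_3 - 2, LT = x_2^2.

S(f_1,f_2): lcm = x_1x_2^2. S = x_1x_3^2 - x_2^2x_3 - 2x_2x_3^2 - x_1x_3 - x_2x_3 - x_1 + x_2.
  leading term x_1x_3^2: no divisor's leading term divides it; move x_1x_3^2 to the remainder.
  leading term x_2^2x_3: subtract (-2x_3)·f_2 from -x_2^2x_3 - 2x_2x_3^2 - x_1x_3 - x_2x_3 - x_1 + x_2 → -2x_2x_3^2 - x_3^3 - x_1x_3 - x_2x_3 + x_3^2 - x_1 + x_2 + x_3
  leading term x_2x_3^2: no divisor's leading term divides it; move -2x_2x_3^2 to the remainder.
  leading term x_3^3: no divisor's leading term divides it; move -x_3^3 to the remainder.
  leading term x_1x_3: no divisor's leading term divides it; move -x_1x_3 to the remainder.
  leading term x_2x_3: no divisor's leading term divides it; move -x_2x_3 to the remainder.
  leading term x_3^2: no divisor's leading term divides it; move x_3^2 to the remainder.
  leading term x_1: no divisor's leading term divides it; move -x_1 to the remainder.
  leading term x_2: no divisor's leading term divides it; move x_2 to the remainder.
  leading term x_3: no divisor's leading term divides it; move x_3 to the remainder.
  remainder x_1x_3^2 - 2x_2x_3^2 - x_3^3 - x_1x_3 - x_2x_3 + x_3^2 - x_1 + x_2 + x_3 ≠ 0; add g_3 = x_1x_3^2 - 2x_2x_3^2 - x_3^3 - x_1x_3 - x_2x_3 + x_3^2 - x_1 + x_2 + x_3 to the basis.

S(f_1,g_3): lcm = x_1x_2x_3^2. S = 2x_2^2x_3^2 - 2x_3^4 + x_1x_2x_3 + x_2^2x_3 - x_2x_3^2 - x_3^3 + x_1x_2 - x_2^2 - x_2x_3 + x_3^2.
  leading term x_2^2x_3^2: subtract (-x_3^2)·f_2 from 2x_2^2x_3^2 - 2x_3^4 + x_1x_2x_3 + x_2^2x_3 - x_2x_3^2 - x_3^3 + x_1x_2 - x_2^2 - x_2x_3 + x_3^2 → x_1x_2x_3 + x_2^2x_3 - x_2x_3^2 + 2x_3^3 + x_1x_2 - x_2^2 - x_2x_3 - x_3^2
  leading term x_1x_2x_3: subtract (-x_3)·f_1 from x_1x_2x_3 + x_2^2x_3 - x_2x_3^2 + 2x_3^3 + x_1x_2 - x_2^2 - x_2x_3 - x_3^2 → x_2^2x_3 - x_3^3 + x_1x_2 - x_2^2 - x_2x_3 - x_3
  leading term x_2^2x_3: subtract (2x_3)·f_2 from x_2^2x_3 - x_3^3 + x_1x_2 - x_2^2 - x_2x_3 - x_3 → x_1x_2 - x_2^2 - x_2x_3 - x_3^2 - 2x_3
  leading term x_1x_2: subtract (-1)·f_1 from x_1x_2 - x_2^2 - x_2x_3 - x_3^2 - 2x_3 → -x_2^2 + x_3^2 - x_3 - 1
  leading term x_2^2: subtract (-2)·f_2 from -x_2^2 + x_3^2 - x_3 - 1 → 0
  remainder 0.

S(f_2,g_3): leading monomials are coprime, so the S-polynomial reduces to 0 (Buchberger's first criterion).
Every S-polynomial of the final basis reduces to 0, so we have a Gröbner basis.
Inter-reduce: drop elements whose leading term is divisible by another's, tail-reduce, and make monic.
Reduced Gröbner basis: {x_1x_3^2 - 2x_2x_3^2 - x_3^3 - x_1x_3 - x_2x_3 + x_3^2 - x_1 + x_2 + x_3, x_1x_2 - x_2x_3 - 2x_3^2 - x_3 + 1, x_2^2 - x_3^2 + x_3 + 1}.

Buchberger on the second generating set:
h_1 = x_1x_2 - 2x_2^2 - x_2x_3 + 2x_3 + 2, LT = x_1x_2.
h_2 = -2x_2^2 + 2x_3^2 - 2x_3 - 2, LT = x_2^2.

S(h_1,h_2): lcm = x_1x_2^2. S = x_1x_3^2 - 2x_2^3 - x_2^2x_3 - x_1x_3 + 2x_2x_3 - x_1 + 2x_2.
  leading term x_1x_3^2: no divisor's leading term divides it; move x_1x_3^2 to the remainder.
  leading term x_2^3: subtract (x_2)·h_2 from -2x_2^3 - x_2^2x_3 - x_1x_3 + 2x_2x_3 - x_1 + 2x_2 → -x_2^2x_3 - 2x_2x_3^2 - x_1x_3 - x_2x_3 - x_1 - x_2
  leading term x_2^2x_3: subtract (-2x_3)·h_2 from -x_2^2x_3 - 2x_2x_3^2 - x_1x_3 - x_2x_3 - x_1 - x_2 → -2x_2x_3^2 - x_3^3 - x_1x_3 - x_2x_3 + x_3^2 - x_1 - x_2 + x_3
  leading term x_2x_3^2: no divisor's leading term divides it; move -2x_2x_3^2 to the remainder.
  leading term x_3^3: no divisor's leading term divides it; move -x_3^3 to the remainder.
  leading term x_1x_3: no divisor's leading term divides it; move -x_1x_3 to the remainder.
  leading term x_2x_3: no divisor's leading term divides it; move -x_2x_3 to the remainder.
  leading term x_3^2: no divisor's leading term divides it; move x_3^2 to the remainder.
  leading term x_1: no divisor's leading term divides it; move -x_1 to the remainder.
  leading term x_2: no divisor's leading term divides it; move -x_2 to the remainder.
  leading term x_3: no divisor's leading term divides it; move x_3 to the remainder.
  remainder x_1x_3^2 - 2x_2x_3^2 - x_3^3 - x_1x_3 - x_2x_3 + x_3^2 - x_1 - x_2 + x_3 ≠ 0; add k_3 = x_1x_3^2 - 2x_2x_3^2 - x_3^3 - x_1x_3 - x_2x_3 + x_3^2 - x_1 - x_2 + x_3 to the basis.

S(h_1,k_3): lcm = x_1x_2x_3^2. S = x_1x_2x_3 + x_2^2x_3 - x_2x_3^2 + 2x_3^3 + x_1x_2 + x_2^2 - x_2x_3 + 2x_3^2.
  leading term x_1x_2x_3: subtract (x_3)·h_1 from x_1x_2x_3 + x_2^2x_3 - x_2x_3^2 + 2x_3^3 + x_1x_2 + x_2^2 - x_2x_3 + 2x_3^2 → -2x_2^2x_3 + 2x_3^3 + x_1x_2 + x_2^2 - x_2x_3 - 2x_3
  leading term x_2^2x_3: subtract (x_3)·h_2 from -2x_2^2x_3 + 2x_3^3 + x_1x_2 + x_2^2 - x_2x_3 - 2x_3 → x_1x_2 + x_2^2 - x_2x_3 + 2x_3^2
  leading term x_1x_2: subtract (1)·h_1 from x_1x_2 + x_2^2 - x_2x_3 + 2x_3^2 → -2x_2^2 + 2x_3^2 - 2x_3 - 2
  leading term x_2^2: subtract (1)·h_2 from -2x_2^2 + 2x_3^2 - 2x_3 - 2 → 0
  remainder 0.

S(h_2,k_3): leading monomials are coprime, so the S-polynomial reduces to 0 (Buchberger's first criterion).
Every S-polynomial of the final basis reduces to 0, so we have a Gröbner basis.
Inter-reduce: drop elements whose leading term is divisible by another's, tail-reduce, and make monic.
Reduced Gröbner basis: {x_1x_3^2 - 2x_2x_3^2 - x_3^3 - x_1x_3 - x_2x_3 + x_3^2 - x_1 - x_2 + x_3, x_1x_2 - x_2x_3 - 2x_3^2 - x_3 - 1, x_2^2 - x_3^2 + x_3 + 1}.

Since the reduced bases disagree, the two ideals are not the same.

No, the ideals differ.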